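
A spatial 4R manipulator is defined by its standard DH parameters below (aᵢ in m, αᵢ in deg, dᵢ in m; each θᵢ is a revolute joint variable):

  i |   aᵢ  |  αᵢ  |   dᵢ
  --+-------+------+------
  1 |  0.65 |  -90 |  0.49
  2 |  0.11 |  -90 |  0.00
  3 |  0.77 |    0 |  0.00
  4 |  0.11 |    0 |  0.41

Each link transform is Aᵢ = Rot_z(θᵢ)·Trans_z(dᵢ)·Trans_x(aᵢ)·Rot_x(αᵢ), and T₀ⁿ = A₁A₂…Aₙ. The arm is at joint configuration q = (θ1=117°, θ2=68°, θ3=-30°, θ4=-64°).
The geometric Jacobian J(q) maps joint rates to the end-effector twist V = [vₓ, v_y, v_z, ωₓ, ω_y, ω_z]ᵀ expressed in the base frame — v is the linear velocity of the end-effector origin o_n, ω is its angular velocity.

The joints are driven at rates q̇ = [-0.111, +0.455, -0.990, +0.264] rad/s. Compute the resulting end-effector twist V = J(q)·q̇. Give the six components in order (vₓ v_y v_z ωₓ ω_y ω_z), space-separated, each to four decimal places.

-0.2956 -0.7253 0.4691 -0.7110 0.3932 0.1610

o_n = [-0.6941, 0.2726, -0.3767]
J₁: ẑ×o_n = [-0.2726, -0.6941, 0.0000], ω = ẑ
J2: z=[-0.8910, -0.4540, 0.0000] o=[-0.2951, 0.5792, 0.4900] → [0.3935, -0.7723, 0.0920, -0.8910, -0.4540, 0.0000]
J3: z=[0.4209, -0.8261, -0.3746] o=[-0.3138, 0.6159, 0.3880] → [0.5032, 0.4644, -0.4587, 0.4209, -0.8261, -0.3746]
J4: z=[0.4209, -0.8261, -0.3746] o=[-0.7702, 0.6637, -0.2303] → [-0.0255, 0.0331, -0.1017, 0.4209, -0.8261, -0.3746]
V = J·q̇ = [-0.2956, -0.7253, 0.4691, -0.7110, 0.3932, 0.1610]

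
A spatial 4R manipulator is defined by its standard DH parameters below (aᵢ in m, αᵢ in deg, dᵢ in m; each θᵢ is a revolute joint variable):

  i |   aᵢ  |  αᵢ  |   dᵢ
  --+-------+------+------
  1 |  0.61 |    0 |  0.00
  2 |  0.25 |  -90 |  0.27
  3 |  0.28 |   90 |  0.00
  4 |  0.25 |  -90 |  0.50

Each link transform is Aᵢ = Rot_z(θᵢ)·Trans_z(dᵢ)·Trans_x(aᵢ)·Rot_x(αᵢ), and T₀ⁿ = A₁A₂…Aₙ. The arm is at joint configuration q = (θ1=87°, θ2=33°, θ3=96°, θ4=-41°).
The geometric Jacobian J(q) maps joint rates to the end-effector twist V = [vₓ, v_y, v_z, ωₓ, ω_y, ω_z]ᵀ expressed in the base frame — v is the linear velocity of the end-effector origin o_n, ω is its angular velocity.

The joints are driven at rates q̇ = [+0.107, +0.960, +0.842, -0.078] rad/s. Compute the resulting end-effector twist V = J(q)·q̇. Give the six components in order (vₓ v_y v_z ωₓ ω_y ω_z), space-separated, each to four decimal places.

o_n = [-0.1752, 1.2959, -0.2484]
J₁: ẑ×o_n = [-1.2959, -0.1752, 0.0000], ω = ẑ
J2: z=[0.0000, 0.0000, 1.0000] o=[0.0319, 0.6092, 0.0000] → [-0.6867, -0.2071, 0.0000, 0.0000, 0.0000, 1.0000]
J3: z=[-0.8660, -0.5000, 0.0000] o=[-0.0931, 0.8257, 0.2700] → [0.2592, -0.4489, -0.4483, -0.8660, -0.5000, 0.0000]
J4: z=[-0.4973, 0.8613, -0.1045] o=[-0.0784, 0.8003, -0.0085] → [-0.1548, -0.1092, -0.1631, -0.4973, 0.8613, -0.1045]
V = J·q̇ = [-0.5676, -0.5870, -0.3647, -0.6904, -0.4882, 1.0752]

-0.5676 -0.5870 -0.3647 -0.6904 -0.4882 1.0752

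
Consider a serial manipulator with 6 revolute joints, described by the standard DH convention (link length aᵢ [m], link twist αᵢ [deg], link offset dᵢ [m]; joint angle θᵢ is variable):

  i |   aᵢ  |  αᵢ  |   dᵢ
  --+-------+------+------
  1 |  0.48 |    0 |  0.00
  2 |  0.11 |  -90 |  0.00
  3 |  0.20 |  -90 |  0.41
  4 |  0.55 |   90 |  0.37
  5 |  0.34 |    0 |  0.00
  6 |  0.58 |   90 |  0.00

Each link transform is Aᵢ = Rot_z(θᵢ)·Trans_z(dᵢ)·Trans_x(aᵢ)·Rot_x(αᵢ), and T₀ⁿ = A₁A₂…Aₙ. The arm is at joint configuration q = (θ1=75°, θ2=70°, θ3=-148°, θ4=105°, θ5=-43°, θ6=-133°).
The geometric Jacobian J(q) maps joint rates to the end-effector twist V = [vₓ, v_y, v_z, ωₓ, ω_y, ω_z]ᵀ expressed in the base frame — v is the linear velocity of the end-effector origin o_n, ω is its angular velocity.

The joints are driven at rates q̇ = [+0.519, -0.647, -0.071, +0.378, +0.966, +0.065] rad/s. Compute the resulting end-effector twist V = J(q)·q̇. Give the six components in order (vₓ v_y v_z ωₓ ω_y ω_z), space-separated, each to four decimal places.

-0.0632 0.2336 -0.3861 0.7215 -0.0928 0.7203

o_n = [-0.0221, 0.3251, 0.1586]
J₁: ẑ×o_n = [-0.3251, -0.0221, 0.0000], ω = ẑ
J2: z=[0.0000, 0.0000, 1.0000] o=[0.1242, 0.4636, 0.0000] → [0.1385, -0.1464, 0.0000, 0.0000, 0.0000, 1.0000]
J3: z=[-0.5736, -0.8192, 0.0000] o=[0.0341, 0.5267, 0.0000] → [-0.1299, 0.0910, 0.0696, -0.5736, -0.8192, 0.0000]
J4: z=[-0.4341, 0.3039, 0.8480] o=[-0.0621, 0.0936, 0.1060] → [-0.1803, 0.0567, -0.1126, -0.4341, 0.3039, 0.8480]
J5: z=[0.8195, -0.2578, 0.5119] o=[-0.0169, 0.7105, 0.3443] → [0.2451, 0.1495, -0.3171, 0.8195, -0.2578, 0.5119]
J6: z=[0.8195, -0.2578, 0.5119] o=[0.1768, 0.8681, 0.1136] → [0.2663, -0.1388, -0.4962, 0.8195, -0.2578, 0.5119]
V = J·q̇ = [-0.0632, 0.2336, -0.3861, 0.7215, -0.0928, 0.7203]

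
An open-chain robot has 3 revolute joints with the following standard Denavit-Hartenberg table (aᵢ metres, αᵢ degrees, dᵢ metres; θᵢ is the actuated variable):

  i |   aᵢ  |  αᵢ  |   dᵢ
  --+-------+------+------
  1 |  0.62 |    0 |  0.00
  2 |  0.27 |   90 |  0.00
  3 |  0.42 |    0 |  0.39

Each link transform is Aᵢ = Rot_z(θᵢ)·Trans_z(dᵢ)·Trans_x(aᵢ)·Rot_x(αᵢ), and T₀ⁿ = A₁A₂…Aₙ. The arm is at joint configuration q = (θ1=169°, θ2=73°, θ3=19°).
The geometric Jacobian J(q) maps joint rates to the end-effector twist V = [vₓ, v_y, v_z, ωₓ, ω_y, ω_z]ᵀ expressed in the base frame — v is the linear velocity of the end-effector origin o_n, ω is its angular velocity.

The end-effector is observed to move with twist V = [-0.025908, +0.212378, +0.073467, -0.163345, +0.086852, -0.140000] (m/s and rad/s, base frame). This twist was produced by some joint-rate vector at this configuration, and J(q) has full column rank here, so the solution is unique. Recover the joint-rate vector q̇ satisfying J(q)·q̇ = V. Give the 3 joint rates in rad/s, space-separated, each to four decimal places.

-0.1610 0.0210 0.1850

o_n = [-1.2662, -0.2876, 0.1367]
J₁: ẑ×o_n = [0.2876, -1.2662, 0.0000], ω = ẑ
J2: z=[0.0000, 0.0000, 1.0000] o=[-0.6086, 0.1183, 0.0000] → [0.4059, -0.6575, 0.0000, 0.0000, 0.0000, 1.0000]
J3: z=[-0.8829, 0.4695, 0.0000] o=[-0.7354, -0.1201, 0.0000] → [0.0642, 0.1207, 0.3971, -0.8829, 0.4695, 0.0000]
q̇ = J⁺·V = [-0.1610, 0.0210, 0.1850]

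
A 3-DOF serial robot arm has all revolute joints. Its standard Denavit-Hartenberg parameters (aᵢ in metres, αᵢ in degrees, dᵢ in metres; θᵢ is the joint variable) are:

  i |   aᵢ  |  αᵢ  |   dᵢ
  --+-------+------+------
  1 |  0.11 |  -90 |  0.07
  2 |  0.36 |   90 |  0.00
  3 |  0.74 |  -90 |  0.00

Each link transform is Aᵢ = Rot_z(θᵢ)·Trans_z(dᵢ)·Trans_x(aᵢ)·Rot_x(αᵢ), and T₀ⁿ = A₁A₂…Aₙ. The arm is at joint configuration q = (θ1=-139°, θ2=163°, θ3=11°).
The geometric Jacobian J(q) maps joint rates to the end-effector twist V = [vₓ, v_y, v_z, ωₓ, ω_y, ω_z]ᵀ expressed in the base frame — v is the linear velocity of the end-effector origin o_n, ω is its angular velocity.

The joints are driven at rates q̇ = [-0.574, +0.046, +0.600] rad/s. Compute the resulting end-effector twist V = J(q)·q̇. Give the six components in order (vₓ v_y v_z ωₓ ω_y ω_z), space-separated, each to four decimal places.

0.5245 -0.8281 0.0726 -0.1022 -0.1498 -1.1478

o_n = [0.7937, 0.5029, -0.2476]
J₁: ẑ×o_n = [-0.5029, 0.7937, 0.0000], ω = ẑ
J2: z=[0.6561, -0.7547, 0.0000] o=[-0.0830, -0.0722, 0.0700] → [0.2397, 0.2084, 1.0389, 0.6561, -0.7547, 0.0000]
J3: z=[-0.2207, -0.1918, -0.9563] o=[0.1768, 0.1537, -0.0353] → [0.3747, -0.6368, 0.0413, -0.2207, -0.1918, -0.9563]
V = J·q̇ = [0.5245, -0.8281, 0.0726, -0.1022, -0.1498, -1.1478]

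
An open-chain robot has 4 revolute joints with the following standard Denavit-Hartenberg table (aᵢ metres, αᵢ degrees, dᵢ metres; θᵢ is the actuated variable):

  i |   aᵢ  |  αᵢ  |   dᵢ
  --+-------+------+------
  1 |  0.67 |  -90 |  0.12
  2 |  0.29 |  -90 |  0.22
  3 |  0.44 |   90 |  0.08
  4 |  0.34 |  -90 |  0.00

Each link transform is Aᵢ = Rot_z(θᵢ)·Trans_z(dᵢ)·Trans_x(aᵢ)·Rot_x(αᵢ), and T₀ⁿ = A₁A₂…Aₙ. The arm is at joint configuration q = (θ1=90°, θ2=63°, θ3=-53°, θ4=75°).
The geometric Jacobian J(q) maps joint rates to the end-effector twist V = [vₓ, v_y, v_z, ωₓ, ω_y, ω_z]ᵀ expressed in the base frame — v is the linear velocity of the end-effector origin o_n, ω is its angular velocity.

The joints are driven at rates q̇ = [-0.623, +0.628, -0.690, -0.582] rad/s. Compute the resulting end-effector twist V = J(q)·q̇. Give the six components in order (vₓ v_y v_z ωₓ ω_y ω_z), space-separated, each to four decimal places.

-0.0093 -0.0910 0.2353 -0.2777 0.8258 -0.7239

o_n = [-0.6417, 0.5820, -0.6069]
J₁: ẑ×o_n = [-0.5820, -0.6417, 0.0000], ω = ẑ
J2: z=[-1.0000, 0.0000, 0.0000] o=[0.0000, 0.6700, 0.1200] → [-0.0000, -0.7269, 0.0880, -1.0000, 0.0000, 0.0000]
J3: z=[-0.0000, -0.8910, -0.4540] o=[-0.2200, 0.8017, -0.1384] → [0.3178, 0.1914, -0.3757, -0.0000, -0.8910, -0.4540]
J4: z=[-0.6018, -0.3626, 0.7116] o=[-0.5714, 0.8506, -0.4106] → [0.2623, -0.1681, 0.1362, -0.6018, -0.3626, 0.7116]
V = J·q̇ = [-0.0093, -0.0910, 0.2353, -0.2777, 0.8258, -0.7239]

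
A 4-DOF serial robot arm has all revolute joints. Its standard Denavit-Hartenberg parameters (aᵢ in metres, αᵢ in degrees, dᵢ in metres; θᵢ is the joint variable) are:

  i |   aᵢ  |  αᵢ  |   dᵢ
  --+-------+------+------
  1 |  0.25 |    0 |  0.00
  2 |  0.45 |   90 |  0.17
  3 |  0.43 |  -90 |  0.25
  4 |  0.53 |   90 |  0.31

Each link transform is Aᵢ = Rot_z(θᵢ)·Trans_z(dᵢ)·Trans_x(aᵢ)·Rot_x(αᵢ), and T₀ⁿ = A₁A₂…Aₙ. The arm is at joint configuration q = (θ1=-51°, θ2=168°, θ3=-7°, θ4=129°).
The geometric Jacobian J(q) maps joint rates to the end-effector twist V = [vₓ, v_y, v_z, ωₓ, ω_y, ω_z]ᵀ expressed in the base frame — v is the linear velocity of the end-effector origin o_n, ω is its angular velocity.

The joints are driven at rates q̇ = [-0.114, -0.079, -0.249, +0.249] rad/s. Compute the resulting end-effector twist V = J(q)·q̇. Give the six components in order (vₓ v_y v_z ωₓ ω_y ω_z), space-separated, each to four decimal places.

0.1508 0.0737 -0.0207 -0.2356 -0.0860 0.0541

o_n = [-0.2518, 0.2521, 0.4659]
J₁: ẑ×o_n = [-0.2521, -0.2518, 0.0000], ω = ẑ
J2: z=[0.0000, 0.0000, 1.0000] o=[0.1573, -0.1943, 0.0000] → [-0.4464, -0.4092, 0.0000, 0.0000, 0.0000, 1.0000]
J3: z=[0.8910, 0.4540, 0.0000] o=[-0.0470, 0.2067, 0.1700] → [0.1344, -0.2637, 0.1335, 0.8910, 0.4540, 0.0000]
J4: z=[-0.0553, 0.1086, 0.9925] o=[-0.0180, 0.7004, 0.1176] → [0.4828, -0.2128, 0.0502, -0.0553, 0.1086, 0.9925]
V = J·q̇ = [0.1508, 0.0737, -0.0207, -0.2356, -0.0860, 0.0541]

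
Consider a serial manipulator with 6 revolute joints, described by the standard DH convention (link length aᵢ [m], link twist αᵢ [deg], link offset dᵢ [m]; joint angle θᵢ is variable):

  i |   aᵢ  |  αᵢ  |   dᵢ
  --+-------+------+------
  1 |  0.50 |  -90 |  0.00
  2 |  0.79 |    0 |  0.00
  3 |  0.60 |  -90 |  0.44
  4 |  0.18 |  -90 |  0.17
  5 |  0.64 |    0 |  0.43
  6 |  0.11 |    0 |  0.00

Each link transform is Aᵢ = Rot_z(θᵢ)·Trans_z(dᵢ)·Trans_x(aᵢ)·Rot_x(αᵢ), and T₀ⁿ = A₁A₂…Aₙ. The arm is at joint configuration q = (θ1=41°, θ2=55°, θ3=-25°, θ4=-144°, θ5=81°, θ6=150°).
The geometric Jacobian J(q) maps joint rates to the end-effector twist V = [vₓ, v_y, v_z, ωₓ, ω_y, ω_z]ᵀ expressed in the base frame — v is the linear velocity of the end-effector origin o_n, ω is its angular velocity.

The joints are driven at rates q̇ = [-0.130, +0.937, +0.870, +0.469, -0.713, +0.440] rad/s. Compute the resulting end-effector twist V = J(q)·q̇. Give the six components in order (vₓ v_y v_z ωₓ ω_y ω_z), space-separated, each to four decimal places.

o_n = [0.7091, 1.8246, -0.6620]
J₁: ẑ×o_n = [-1.8246, 0.7091, 0.0000], ω = ẑ
J2: z=[-0.6561, 0.7547, 0.0000] o=[0.3774, 0.3280, 0.0000] → [-0.4996, -0.4343, -1.2322, -0.6561, 0.7547, 0.0000]
J3: z=[-0.6561, 0.7547, 0.0000] o=[0.7193, 0.6253, -0.6471] → [-0.0112, -0.0098, -0.7791, -0.6561, 0.7547, 0.0000]
J4: z=[-0.3774, -0.3280, -0.8660] o=[0.8228, 1.2983, -0.9471] → [0.3623, 0.2061, -0.2359, -0.3774, -0.3280, -0.8660]
J5: z=[-0.1466, 0.9445, -0.2939] o=[0.5941, 1.2396, -1.0215] → [0.5115, 0.0189, -0.1944, -0.1466, 0.9445, -0.2939]
J6: z=[-0.1466, 0.9445, -0.2939] o=[0.6780, 1.8515, -0.5600] → [-0.1043, -0.0241, -0.0254, -0.1466, 0.9445, -0.2939]
V = J·q̇ = [-0.4814, -0.4351, -1.8156, -1.3225, 0.9521, -0.4559]

-0.4814 -0.4351 -1.8156 -1.3225 0.9521 -0.4559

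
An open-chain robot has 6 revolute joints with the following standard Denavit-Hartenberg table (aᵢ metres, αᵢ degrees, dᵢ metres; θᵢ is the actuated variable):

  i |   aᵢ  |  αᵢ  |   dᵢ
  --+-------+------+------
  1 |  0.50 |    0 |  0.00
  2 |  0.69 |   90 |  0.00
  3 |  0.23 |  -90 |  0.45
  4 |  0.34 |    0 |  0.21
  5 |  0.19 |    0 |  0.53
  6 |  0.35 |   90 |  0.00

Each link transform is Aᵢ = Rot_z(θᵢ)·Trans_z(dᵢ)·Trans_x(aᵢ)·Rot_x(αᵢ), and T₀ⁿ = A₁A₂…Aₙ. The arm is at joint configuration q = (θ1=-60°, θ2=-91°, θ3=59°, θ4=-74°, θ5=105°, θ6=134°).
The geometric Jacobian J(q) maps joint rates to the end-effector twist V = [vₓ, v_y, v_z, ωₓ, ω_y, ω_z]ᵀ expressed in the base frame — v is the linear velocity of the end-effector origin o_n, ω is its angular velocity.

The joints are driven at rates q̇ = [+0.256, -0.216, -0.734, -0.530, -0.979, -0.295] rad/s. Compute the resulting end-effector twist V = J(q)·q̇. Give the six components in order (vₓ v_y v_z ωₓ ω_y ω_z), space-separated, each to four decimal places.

o_n = [-0.1509, 0.0175, 0.5084]
J₁: ẑ×o_n = [-0.0175, -0.1509, 0.0000], ω = ẑ
J2: z=[0.0000, 0.0000, 1.0000] o=[0.2500, -0.4330, 0.0000] → [-0.4505, -0.4009, 0.0000, 0.0000, 0.0000, 1.0000]
J3: z=[-0.4848, 0.8746, 0.0000] o=[-0.3535, -0.7675, 0.0000] → [0.4447, 0.2465, -0.5578, -0.4848, 0.8746, 0.0000]
J4: z=[0.7497, 0.4156, 0.5150] o=[-0.6753, -0.4314, 0.1971] → [-0.1018, 0.0367, 0.1186, 0.7497, 0.4156, 0.5150]
J5: z=[0.7497, 0.4156, 0.5150] o=[-0.7185, -0.0817, 0.3856] → [-0.0001, 0.2003, -0.1615, 0.7497, 0.4156, 0.5150]
J6: z=[0.7497, 0.4156, 0.5150] o=[-0.3471, 0.0123, 0.7982] → [-0.1231, 0.3183, -0.0776, 0.7497, 0.4156, 0.5150]
V = J·q̇ = [-0.1432, -0.4424, 0.5276, -0.9966, -1.3916, -0.8891]

-0.1432 -0.4424 0.5276 -0.9966 -1.3916 -0.8891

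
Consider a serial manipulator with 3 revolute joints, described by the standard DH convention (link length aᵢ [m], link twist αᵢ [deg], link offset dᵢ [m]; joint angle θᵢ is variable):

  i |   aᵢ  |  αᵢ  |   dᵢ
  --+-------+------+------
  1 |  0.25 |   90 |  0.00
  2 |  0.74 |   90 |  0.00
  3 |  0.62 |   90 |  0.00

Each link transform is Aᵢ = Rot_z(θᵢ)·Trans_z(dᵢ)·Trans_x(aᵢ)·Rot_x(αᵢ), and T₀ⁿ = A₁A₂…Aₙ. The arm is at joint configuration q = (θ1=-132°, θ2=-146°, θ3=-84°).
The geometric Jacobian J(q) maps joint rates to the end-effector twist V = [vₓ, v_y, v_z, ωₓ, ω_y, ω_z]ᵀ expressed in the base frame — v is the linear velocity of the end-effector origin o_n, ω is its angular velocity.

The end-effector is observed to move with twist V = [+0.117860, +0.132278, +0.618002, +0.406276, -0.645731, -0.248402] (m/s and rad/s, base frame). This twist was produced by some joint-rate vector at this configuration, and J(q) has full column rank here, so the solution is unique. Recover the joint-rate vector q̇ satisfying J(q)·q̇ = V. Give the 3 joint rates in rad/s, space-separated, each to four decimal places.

o_n = [0.7374, -0.1025, -0.4500]
J₁: ẑ×o_n = [0.1025, 0.7374, -0.0000], ω = ẑ
J2: z=[-0.7431, 0.6691, 0.0000] o=[-0.1673, -0.1858, 0.0000] → [-0.3011, -0.3344, -0.6672, -0.7431, 0.6691, 0.0000]
J3: z=[0.3742, 0.4156, 0.8290] o=[0.2432, 0.2701, -0.4138] → [0.2939, 0.4233, -0.3448, 0.3742, 0.4156, 0.8290]
q̇ = J⁺·V = [0.0600, -0.7340, -0.3720]

0.0600 -0.7340 -0.3720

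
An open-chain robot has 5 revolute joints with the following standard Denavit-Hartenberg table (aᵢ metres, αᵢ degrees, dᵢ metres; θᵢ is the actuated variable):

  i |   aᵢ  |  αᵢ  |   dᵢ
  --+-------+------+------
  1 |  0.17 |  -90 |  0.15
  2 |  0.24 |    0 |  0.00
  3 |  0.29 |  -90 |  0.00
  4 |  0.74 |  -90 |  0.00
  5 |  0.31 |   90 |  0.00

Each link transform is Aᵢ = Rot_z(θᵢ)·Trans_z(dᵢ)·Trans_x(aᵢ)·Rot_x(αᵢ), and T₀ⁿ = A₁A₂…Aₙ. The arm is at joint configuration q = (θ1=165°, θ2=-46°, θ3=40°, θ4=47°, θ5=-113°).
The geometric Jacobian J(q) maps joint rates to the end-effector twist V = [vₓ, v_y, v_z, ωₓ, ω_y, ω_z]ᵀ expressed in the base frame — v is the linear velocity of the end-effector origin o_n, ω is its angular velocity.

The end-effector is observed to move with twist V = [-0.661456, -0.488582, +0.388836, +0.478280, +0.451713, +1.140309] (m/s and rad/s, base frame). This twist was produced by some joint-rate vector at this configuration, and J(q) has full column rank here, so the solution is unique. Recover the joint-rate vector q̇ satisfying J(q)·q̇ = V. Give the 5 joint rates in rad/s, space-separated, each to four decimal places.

o_n = [-0.9210, 0.7153, 0.1133]
J₁: ẑ×o_n = [-0.7153, -0.9210, 0.0000], ω = ẑ
J2: z=[-0.2588, -0.9659, 0.0000] o=[-0.1642, 0.0440, 0.1500] → [0.0355, -0.0095, -0.9047, -0.2588, -0.9659, 0.0000]
J3: z=[-0.2588, -0.9659, 0.0000] o=[-0.3252, 0.0871, 0.3226] → [0.2022, -0.0542, -0.7380, -0.2588, -0.9659, 0.0000]
J4: z=[-0.1010, 0.0271, -0.9945] o=[-0.6038, 0.1618, 0.3530] → [0.5440, 0.2912, -0.0473, -0.1010, 0.0271, -0.9945]
J5: z=[0.8791, 0.4705, -0.0764] o=[-0.9486, 0.8145, 0.4057] → [-0.1452, 0.2550, -0.1001, 0.8791, 0.4705, -0.0764]
q̇ = J⁺·V = [0.3410, -0.9020, 0.5840, -0.8310, 0.3550]

0.3410 -0.9020 0.5840 -0.8310 0.3550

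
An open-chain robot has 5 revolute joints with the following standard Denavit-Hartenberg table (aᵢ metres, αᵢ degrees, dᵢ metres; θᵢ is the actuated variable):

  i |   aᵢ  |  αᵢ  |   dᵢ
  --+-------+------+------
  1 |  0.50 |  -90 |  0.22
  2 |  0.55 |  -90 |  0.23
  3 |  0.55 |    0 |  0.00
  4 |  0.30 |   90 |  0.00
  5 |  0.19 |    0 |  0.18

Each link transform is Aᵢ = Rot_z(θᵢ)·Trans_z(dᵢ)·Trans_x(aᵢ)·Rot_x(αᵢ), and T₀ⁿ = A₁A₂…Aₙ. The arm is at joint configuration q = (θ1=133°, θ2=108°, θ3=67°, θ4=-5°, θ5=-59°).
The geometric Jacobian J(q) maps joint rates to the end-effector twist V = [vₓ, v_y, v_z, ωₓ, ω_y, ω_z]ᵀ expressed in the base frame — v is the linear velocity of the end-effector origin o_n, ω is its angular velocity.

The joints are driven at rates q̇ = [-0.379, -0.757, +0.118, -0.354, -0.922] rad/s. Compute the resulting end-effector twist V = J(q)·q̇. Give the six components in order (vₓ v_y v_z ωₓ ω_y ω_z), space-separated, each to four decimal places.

o_n = [0.1846, 0.5983, -0.8866]
J₁: ẑ×o_n = [-0.5983, 0.1846, 0.0000], ω = ẑ
J2: z=[-0.7314, -0.6820, 0.0000] o=[-0.3410, 0.3657, 0.2200] → [0.7547, -0.8093, 0.1883, -0.7314, -0.6820, 0.0000]
J3: z=[0.6486, -0.6956, 0.3090] o=[-0.3933, 0.0845, -0.3031] → [0.2471, 0.5571, 0.7352, 0.6486, -0.6956, 0.3090]
J4: z=[0.6486, -0.6956, 0.3090] o=[0.0223, 0.3812, -0.5075] → [0.1966, 0.2961, 0.2537, 0.6486, -0.6956, 0.3090]
J5: z=[-0.1573, -0.5197, -0.8397] o=[0.2457, 0.5300, -0.6414] → [0.1848, 0.0127, -0.0425, -0.1573, -0.5197, -0.8397]
V = J·q̇ = [-0.5553, 0.4919, -0.1064, 0.5456, 1.1596, 0.3223]

-0.5553 0.4919 -0.1064 0.5456 1.1596 0.3223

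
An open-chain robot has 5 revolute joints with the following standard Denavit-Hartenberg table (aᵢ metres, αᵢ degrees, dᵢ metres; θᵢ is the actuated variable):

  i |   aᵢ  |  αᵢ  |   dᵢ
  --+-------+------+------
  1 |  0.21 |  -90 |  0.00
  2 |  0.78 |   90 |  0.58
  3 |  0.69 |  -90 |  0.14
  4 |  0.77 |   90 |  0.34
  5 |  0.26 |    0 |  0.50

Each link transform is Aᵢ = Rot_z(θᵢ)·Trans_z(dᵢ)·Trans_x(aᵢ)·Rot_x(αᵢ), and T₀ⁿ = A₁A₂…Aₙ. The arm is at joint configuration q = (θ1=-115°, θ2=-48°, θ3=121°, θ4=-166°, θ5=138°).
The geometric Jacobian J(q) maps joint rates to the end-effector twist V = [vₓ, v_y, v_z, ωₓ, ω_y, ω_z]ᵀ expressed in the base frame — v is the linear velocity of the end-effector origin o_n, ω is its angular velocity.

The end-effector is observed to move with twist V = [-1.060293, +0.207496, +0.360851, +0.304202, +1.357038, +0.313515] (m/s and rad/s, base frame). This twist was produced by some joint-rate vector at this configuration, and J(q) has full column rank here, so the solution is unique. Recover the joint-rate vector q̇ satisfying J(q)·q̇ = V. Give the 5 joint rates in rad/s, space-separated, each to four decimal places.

-0.7050 -0.4150 0.9740 0.0700 -0.7390

o_n = [0.0451, -0.6684, 0.1111]
J₁: ẑ×o_n = [0.6684, 0.0451, -0.0000], ω = ẑ
J2: z=[0.9063, -0.4226, 0.0000] o=[-0.0887, -0.1903, 0.0000] → [-0.0469, -0.1007, -0.3767, 0.9063, -0.4226, 0.0000]
J3: z=[0.3141, 0.6735, 0.6691] o=[0.2163, -0.9085, 0.5797] → [-0.4762, 0.0326, 0.1907, 0.3141, 0.6735, 0.6691]
J4: z=[-0.2244, 0.7375, -0.6370] o=[0.8968, -0.8486, 0.4092] → [-0.1051, 0.4757, 0.5877, -0.2244, 0.7375, -0.6370]
J5: z=[-0.5279, -0.6414, -0.5567] o=[0.1898, -0.4351, 0.6033] → [0.1859, -0.1793, 0.0303, -0.5279, -0.6414, -0.5567]
q̇ = J⁺·V = [-0.7050, -0.4150, 0.9740, 0.0700, -0.7390]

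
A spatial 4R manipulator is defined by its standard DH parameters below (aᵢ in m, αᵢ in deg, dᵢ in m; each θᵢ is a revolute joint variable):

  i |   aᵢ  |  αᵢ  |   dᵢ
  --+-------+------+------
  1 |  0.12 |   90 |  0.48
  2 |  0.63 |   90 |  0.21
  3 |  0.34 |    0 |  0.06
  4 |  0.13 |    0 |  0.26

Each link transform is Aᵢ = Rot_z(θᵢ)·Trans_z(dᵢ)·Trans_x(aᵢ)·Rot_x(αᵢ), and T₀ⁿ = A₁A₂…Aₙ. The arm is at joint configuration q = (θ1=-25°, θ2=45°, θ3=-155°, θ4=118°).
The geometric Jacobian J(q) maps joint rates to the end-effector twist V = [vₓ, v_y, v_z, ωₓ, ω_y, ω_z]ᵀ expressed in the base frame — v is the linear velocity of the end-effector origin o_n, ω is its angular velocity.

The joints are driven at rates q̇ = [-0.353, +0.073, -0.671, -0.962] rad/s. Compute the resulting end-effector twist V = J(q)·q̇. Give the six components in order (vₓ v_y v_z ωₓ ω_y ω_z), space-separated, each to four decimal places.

o_n = [0.5917, -0.2627, 0.5547]
J₁: ẑ×o_n = [0.2627, 0.5917, -0.0000], ω = ẑ
J2: z=[-0.4226, -0.9063, 0.0000] o=[0.1088, -0.0507, 0.4800] → [-0.0677, 0.0316, 0.5273, -0.4226, -0.9063, 0.0000]
J3: z=[0.6409, -0.2988, -0.7071] o=[0.4237, -0.4293, 0.9255] → [0.2286, 0.1189, 0.1569, 0.6409, -0.2988, -0.7071]
J4: z=[0.6409, -0.2988, -0.7071] o=[0.3254, -0.2249, 0.6652] → [0.0063, -0.1175, 0.0553, 0.6409, -0.2988, -0.7071]
V = J·q̇ = [-0.2571, -0.1733, -0.1200, -1.0774, 0.4218, 0.8017]

-0.2571 -0.1733 -0.1200 -1.0774 0.4218 0.8017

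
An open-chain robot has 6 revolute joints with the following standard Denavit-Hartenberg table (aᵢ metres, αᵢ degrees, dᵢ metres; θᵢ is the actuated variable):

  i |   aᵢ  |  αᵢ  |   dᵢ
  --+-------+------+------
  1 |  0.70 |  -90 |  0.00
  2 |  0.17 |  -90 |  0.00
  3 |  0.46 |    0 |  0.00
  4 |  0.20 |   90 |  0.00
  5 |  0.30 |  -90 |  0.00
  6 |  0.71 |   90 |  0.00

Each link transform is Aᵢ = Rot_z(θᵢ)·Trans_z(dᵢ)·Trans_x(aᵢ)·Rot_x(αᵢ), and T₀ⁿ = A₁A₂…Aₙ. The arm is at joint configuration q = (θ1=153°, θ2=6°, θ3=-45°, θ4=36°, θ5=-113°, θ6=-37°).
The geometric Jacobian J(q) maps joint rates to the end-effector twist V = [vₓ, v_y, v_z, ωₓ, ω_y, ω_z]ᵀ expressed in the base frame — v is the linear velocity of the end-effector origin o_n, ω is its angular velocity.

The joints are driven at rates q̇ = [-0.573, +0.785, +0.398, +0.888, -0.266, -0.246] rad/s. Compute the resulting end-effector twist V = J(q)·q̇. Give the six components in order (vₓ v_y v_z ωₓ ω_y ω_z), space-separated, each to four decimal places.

-1.1201 0.9873 -0.5262 0.0690 -0.5816 -1.9285

o_n = [-1.2856, -0.1593, 0.7633]
J₁: ẑ×o_n = [0.1593, -1.2856, 0.0000], ω = ẑ
J2: z=[-0.4540, -0.8910, 0.0000] o=[-0.6237, 0.3178, 0.0000] → [-0.6801, 0.3465, -0.3732, -0.4540, -0.8910, 0.0000]
J3: z=[0.0931, -0.0475, -0.9945] o=[-0.7743, 0.3945, -0.0178] → [-0.5879, 0.4357, -0.0758, 0.0931, -0.0475, -0.9945]
J4: z=[0.0931, -0.0475, -0.9945] o=[-1.2102, 0.2516, -0.0518] → [-0.4473, -0.0009, -0.0418, 0.0931, -0.0475, -0.9945]
J5: z=[-0.3098, -0.9507, 0.0164] o=[-1.3995, 0.3129, -0.0724] → [-0.7867, 0.2607, 0.2545, -0.3098, -0.9507, 0.0164]
J6: z=[-0.9074, 0.3007, 0.2936] o=[-1.3143, 0.2901, 0.2143] → [0.2970, 0.5065, 0.3991, -0.9074, 0.3007, 0.2936]
V = J·q̇ = [-1.1201, 0.9873, -0.5262, 0.0690, -0.5816, -1.9285]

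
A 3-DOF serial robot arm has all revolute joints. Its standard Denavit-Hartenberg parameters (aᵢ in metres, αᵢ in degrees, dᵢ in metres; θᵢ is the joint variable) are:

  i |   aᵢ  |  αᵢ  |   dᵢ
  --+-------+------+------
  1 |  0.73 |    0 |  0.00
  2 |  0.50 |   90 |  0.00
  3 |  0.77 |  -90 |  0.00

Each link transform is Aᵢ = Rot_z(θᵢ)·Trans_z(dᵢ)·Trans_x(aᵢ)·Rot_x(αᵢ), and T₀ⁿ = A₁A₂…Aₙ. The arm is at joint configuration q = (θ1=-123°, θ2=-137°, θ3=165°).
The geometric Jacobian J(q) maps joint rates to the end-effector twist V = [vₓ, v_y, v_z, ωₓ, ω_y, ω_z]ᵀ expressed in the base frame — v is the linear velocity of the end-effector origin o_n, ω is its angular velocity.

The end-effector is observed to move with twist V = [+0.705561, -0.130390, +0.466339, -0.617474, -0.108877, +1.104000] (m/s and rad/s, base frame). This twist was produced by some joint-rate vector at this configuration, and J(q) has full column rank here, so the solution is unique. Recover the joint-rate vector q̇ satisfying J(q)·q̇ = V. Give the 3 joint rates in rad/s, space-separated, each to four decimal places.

o_n = [-0.3553, -0.8523, 0.1993]
J₁: ẑ×o_n = [0.8523, -0.3553, 0.0000], ω = ẑ
J2: z=[0.0000, 0.0000, 1.0000] o=[-0.3976, -0.6122, 0.0000] → [0.2401, 0.0423, -0.0000, 0.0000, 0.0000, 1.0000]
J3: z=[0.9848, 0.1736, 0.0000] o=[-0.4844, -0.1198, 0.0000] → [0.0346, -0.1963, -0.7438, 0.9848, 0.1736, 0.0000]
q̇ = J⁺·V = [0.7550, 0.3490, -0.6270]

0.7550 0.3490 -0.6270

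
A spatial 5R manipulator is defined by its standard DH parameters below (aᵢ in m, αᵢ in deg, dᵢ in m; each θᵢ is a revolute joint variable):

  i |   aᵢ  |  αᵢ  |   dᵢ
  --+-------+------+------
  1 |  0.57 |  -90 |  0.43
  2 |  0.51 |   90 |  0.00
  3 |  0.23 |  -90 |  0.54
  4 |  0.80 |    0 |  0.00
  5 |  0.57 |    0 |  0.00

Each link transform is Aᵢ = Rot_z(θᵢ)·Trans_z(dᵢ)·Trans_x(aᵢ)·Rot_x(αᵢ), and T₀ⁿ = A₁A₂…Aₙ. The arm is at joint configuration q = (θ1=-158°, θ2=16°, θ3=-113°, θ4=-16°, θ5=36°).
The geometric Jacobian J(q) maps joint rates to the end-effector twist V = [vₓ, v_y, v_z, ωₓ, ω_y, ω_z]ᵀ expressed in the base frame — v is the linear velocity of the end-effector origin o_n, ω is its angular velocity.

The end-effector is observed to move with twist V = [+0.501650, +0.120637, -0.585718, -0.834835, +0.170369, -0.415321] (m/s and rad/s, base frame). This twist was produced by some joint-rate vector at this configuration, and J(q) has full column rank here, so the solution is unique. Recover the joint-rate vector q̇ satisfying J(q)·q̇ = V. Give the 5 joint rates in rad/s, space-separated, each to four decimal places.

-0.1170 -0.1460 -0.0910 0.2600 0.5710

o_n = [-1.1223, 1.0701, 0.9984]
J₁: ẑ×o_n = [-1.0701, -1.1223, 0.0000], ω = ẑ
J2: z=[0.3746, -0.9272, 0.0000] o=[-0.5285, -0.2135, 0.4300] → [-0.5270, -0.2129, -0.0697, 0.3746, -0.9272, 0.0000]
J3: z=[-0.2556, -0.1033, 0.9613] o=[-0.9830, -0.3972, 0.2894] → [-1.4837, 0.0473, -0.3894, -0.2556, -0.1033, 0.9613]
J4: z=[-0.9668, 0.0308, -0.2537] o=[-1.1203, -0.2243, 0.8333] → [0.3335, 0.1601, -1.2513, -0.9668, 0.0308, -0.2537]
J5: z=[-0.9668, 0.0308, -0.2537] o=[-1.1740, 0.5175, 1.1281] → [0.1362, -0.1385, -0.5359, -0.9668, 0.0308, -0.2537]
q̇ = J⁺·V = [-0.1170, -0.1460, -0.0910, 0.2600, 0.5710]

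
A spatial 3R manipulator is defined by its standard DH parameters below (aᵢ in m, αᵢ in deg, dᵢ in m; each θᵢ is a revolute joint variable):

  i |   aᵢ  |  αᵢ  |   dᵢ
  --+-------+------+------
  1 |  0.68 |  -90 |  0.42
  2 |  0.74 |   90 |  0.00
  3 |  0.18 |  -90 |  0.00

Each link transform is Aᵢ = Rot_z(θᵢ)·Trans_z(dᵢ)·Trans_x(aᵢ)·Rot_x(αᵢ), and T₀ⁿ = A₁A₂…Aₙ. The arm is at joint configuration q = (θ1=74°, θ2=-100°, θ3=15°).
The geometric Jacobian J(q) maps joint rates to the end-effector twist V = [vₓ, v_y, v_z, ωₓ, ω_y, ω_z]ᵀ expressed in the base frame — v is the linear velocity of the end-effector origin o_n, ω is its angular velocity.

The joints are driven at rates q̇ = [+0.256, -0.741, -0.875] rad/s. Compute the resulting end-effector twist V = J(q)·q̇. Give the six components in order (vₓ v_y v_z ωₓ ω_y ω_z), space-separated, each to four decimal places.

-0.1711 -0.6645 -0.0774 0.9498 0.6241 0.4079

o_n = [0.0989, 0.5140, 1.3200]
J₁: ẑ×o_n = [-0.5140, 0.0989, 0.0000], ω = ẑ
J2: z=[-0.9613, 0.2756, 0.0000] o=[0.1874, 0.6537, 0.4200] → [0.2481, 0.8651, 0.1587, -0.9613, 0.2756, 0.0000]
J3: z=[-0.2714, -0.9467, -0.1736] o=[0.1520, 0.5301, 1.1488] → [-0.1649, 0.0557, -0.0459, -0.2714, -0.9467, -0.1736]
V = J·q̇ = [-0.1711, -0.6645, -0.0774, 0.9498, 0.6241, 0.4079]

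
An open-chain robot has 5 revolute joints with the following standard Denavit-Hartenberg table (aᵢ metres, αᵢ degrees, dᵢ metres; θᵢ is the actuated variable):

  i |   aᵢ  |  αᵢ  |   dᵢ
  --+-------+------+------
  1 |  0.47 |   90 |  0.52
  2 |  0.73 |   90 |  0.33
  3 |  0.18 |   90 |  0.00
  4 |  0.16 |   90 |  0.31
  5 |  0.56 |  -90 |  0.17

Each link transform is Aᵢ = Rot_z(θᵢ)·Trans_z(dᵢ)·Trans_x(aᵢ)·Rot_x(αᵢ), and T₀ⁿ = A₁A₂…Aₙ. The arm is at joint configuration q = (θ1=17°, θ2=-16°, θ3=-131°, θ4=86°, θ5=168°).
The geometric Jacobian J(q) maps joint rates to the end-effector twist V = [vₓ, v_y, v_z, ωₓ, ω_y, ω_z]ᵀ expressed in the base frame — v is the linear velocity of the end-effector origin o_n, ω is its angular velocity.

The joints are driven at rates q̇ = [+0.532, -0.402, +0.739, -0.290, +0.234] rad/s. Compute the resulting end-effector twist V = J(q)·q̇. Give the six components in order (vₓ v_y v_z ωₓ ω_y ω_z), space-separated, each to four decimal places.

o_n = [0.8424, -0.1255, 0.8491]
J₁: ẑ×o_n = [0.1255, 0.8424, -0.0000], ω = ẑ
J2: z=[0.2924, -0.9563, 0.0000] o=[0.4495, 0.1374, 0.5200] → [-0.3147, -0.0962, 0.2988, 0.2924, -0.9563, 0.0000]
J3: z=[-0.2636, -0.0806, -0.9613] o=[1.2170, 0.0270, 0.3188] → [-0.1894, 0.4999, 0.0100, -0.2636, -0.0806, -0.9613]
J4: z=[-0.5020, -0.8395, 0.2080] o=[1.0687, 0.1237, 0.3513] → [-0.3660, 0.2027, -0.0649, -0.5020, -0.8395, 0.2080]
J5: z=[-0.8034, 0.5417, 0.2474] o=[0.8619, -0.1434, 0.2644] → [0.3123, 0.4648, -0.0038, -0.8034, 0.5417, 0.2474]
V = J·q̇ = [0.2325, 0.9062, -0.0948, -0.3547, 0.6951, -0.1808]

0.2325 0.9062 -0.0948 -0.3547 0.6951 -0.1808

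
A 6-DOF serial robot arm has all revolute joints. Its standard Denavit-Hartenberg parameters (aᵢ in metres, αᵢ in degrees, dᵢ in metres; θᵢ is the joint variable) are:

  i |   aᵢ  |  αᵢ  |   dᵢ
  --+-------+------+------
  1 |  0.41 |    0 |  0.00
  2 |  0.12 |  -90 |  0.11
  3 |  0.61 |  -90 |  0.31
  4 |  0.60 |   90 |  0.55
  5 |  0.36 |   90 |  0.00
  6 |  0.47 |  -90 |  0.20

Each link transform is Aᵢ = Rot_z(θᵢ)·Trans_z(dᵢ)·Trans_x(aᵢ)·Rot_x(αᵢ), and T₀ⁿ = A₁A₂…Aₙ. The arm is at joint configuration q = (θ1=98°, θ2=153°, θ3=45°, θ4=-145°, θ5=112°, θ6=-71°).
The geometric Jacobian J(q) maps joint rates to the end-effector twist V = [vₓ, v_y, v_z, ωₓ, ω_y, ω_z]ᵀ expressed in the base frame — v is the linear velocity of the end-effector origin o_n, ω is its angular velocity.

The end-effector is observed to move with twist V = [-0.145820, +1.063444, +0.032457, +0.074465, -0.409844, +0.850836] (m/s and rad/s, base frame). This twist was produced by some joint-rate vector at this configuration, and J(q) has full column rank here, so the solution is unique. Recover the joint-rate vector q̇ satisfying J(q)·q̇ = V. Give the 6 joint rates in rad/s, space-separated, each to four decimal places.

o_n = [1.0290, 0.4448, -0.9362]
J₁: ẑ×o_n = [-0.4448, 1.0290, 0.0000], ω = ẑ
J2: z=[0.0000, 0.0000, 1.0000] o=[-0.0571, 0.4060, 0.0000] → [-0.0388, 1.0861, 0.0000, 0.0000, 0.0000, 1.0000]
J3: z=[0.9455, -0.3256, 0.0000] o=[-0.0961, 0.2925, 0.1100] → [0.3406, 0.9892, 0.5103, 0.9455, -0.3256, 0.0000]
J4: z=[0.2302, 0.6686, -0.7071] o=[0.0566, -0.2162, -0.3213] → [0.0563, -0.5461, -0.4980, 0.2302, 0.6686, -0.7071]
J5: z=[-0.6425, 0.6502, 0.4056] o=[0.6217, 0.3681, -0.3627] → [-0.4040, -0.2032, -0.3141, -0.6425, 0.6502, 0.4056]
J6: z=[0.7639, 0.5851, 0.2722] o=[0.6000, 0.5426, -0.6768] → [-0.1251, 0.3149, -0.3257, 0.7639, 0.5851, 0.2722]
q̇ = J⁺·V = [0.8180, 0.5500, -0.4040, 0.1740, -0.8550, -0.1740]

0.8180 0.5500 -0.4040 0.1740 -0.8550 -0.1740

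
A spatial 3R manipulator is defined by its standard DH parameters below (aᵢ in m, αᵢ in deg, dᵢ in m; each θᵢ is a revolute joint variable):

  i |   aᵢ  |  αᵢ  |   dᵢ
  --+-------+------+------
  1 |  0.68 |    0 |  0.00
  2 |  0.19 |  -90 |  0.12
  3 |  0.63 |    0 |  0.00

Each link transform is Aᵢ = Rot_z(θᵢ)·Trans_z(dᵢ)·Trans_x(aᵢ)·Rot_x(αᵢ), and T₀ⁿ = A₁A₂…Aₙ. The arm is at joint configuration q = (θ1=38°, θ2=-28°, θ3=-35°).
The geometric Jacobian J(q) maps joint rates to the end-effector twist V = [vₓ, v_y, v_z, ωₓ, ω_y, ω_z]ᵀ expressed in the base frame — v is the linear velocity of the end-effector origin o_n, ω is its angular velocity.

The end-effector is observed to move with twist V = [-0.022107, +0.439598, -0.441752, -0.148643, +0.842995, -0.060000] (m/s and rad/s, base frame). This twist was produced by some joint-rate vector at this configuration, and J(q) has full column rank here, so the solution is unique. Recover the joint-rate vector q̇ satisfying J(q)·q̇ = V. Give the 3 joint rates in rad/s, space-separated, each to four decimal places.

0.7980 -0.8580 0.8560

o_n = [1.2312, 0.5413, 0.4814]
J₁: ẑ×o_n = [-0.5413, 1.2312, 0.0000], ω = ẑ
J2: z=[0.0000, 0.0000, 1.0000] o=[0.5358, 0.4186, 0.0000] → [-0.1226, 0.6953, 0.0000, 0.0000, 0.0000, 1.0000]
J3: z=[-0.1736, 0.9848, 0.0000] o=[0.7230, 0.4516, 0.1200] → [0.3559, 0.0627, -0.5161, -0.1736, 0.9848, 0.0000]
q̇ = J⁺·V = [0.7980, -0.8580, 0.8560]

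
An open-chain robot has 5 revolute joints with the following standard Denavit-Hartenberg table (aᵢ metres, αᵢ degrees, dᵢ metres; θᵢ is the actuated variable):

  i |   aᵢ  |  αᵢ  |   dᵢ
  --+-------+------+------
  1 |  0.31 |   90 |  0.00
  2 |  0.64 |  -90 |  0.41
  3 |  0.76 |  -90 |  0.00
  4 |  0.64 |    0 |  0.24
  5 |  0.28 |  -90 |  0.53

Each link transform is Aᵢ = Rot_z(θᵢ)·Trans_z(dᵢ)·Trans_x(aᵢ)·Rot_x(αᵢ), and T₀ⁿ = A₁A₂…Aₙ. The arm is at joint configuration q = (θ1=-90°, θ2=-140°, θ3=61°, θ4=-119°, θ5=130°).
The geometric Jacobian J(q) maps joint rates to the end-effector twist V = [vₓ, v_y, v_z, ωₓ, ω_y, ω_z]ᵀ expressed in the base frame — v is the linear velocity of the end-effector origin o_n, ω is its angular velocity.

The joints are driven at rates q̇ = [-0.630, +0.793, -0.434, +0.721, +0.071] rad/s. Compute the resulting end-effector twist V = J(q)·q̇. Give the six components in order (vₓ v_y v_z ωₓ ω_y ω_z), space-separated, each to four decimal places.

0.2088 -0.3806 -0.3331 -0.4090 -0.2517 0.1477

o_n = [0.5970, -0.3920, -0.5922]
J₁: ẑ×o_n = [0.3920, 0.5970, -0.0000], ω = ẑ
J2: z=[-1.0000, -0.0000, 0.0000] o=[0.0000, -0.3100, 0.0000] → [0.0000, -0.5922, 0.0820, -1.0000, -0.0000, 0.0000]
J3: z=[-0.0000, -0.6428, -0.7660] o=[-0.4100, 0.1803, -0.4114] → [-0.3222, -0.7714, 0.6473, -0.0000, -0.6428, -0.7660]
J4: z=[0.4848, -0.6700, 0.5622] o=[0.2547, 0.4625, -0.6482] → [0.4428, 0.1653, -0.1849, 0.4848, -0.6700, 0.5622]
J5: z=[0.4848, -0.6700, 0.5622] o=[0.0997, -0.1733, -0.8454] → [-0.0467, 0.1568, 0.2272, 0.4848, -0.6700, 0.5622]
V = J·q̇ = [0.2088, -0.3806, -0.3331, -0.4090, -0.2517, 0.1477]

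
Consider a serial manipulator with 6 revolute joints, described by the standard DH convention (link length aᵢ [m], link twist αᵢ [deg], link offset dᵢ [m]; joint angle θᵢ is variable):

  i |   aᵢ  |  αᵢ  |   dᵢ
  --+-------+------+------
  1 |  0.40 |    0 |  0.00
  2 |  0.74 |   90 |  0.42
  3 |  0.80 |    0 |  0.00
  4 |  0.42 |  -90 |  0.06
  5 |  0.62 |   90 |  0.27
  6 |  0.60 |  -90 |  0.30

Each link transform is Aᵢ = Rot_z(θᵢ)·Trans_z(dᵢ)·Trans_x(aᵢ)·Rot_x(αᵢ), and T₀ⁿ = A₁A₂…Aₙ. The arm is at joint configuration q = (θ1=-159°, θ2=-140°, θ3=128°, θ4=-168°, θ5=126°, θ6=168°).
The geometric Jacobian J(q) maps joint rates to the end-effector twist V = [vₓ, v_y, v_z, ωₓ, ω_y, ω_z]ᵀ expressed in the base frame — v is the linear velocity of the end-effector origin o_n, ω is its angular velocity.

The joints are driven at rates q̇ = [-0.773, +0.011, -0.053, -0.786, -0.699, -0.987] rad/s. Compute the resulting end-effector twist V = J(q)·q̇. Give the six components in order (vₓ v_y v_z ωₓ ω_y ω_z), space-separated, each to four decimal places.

0.8312 0.3095 -0.2012 -0.7408 -0.8025 -0.7842

o_n = [-0.0167, 0.7954, 0.9393]
J₁: ẑ×o_n = [-0.7954, -0.0167, 0.0000], ω = ẑ
J2: z=[0.0000, 0.0000, 1.0000] o=[-0.3734, -0.1433, 0.0000] → [-0.9387, 0.3567, 0.0000, 0.0000, 0.0000, 1.0000]
J3: z=[0.8746, -0.4848, 0.0000] o=[-0.0147, 0.5039, 0.4200] → [-0.2518, -0.4542, 0.2540, 0.8746, -0.4848, 0.0000]
J4: z=[0.8746, -0.4848, 0.0000] o=[-0.2535, 0.0731, 1.0504] → [0.0539, 0.0971, 0.7465, 0.8746, -0.4848, 0.0000]
J5: z=[0.3116, 0.5622, 0.7660] o=[-0.0450, 0.3254, 0.7804] → [-0.2707, -0.0279, 0.1306, 0.3116, 0.5622, 0.7660]
J6: z=[-0.2136, 0.8270, -0.5200] o=[-0.5349, 0.4762, 1.2215] → [-0.0674, -0.3297, -0.4967, -0.2136, 0.8270, -0.5200]
V = J·q̇ = [0.8312, 0.3095, -0.2012, -0.7408, -0.8025, -0.7842]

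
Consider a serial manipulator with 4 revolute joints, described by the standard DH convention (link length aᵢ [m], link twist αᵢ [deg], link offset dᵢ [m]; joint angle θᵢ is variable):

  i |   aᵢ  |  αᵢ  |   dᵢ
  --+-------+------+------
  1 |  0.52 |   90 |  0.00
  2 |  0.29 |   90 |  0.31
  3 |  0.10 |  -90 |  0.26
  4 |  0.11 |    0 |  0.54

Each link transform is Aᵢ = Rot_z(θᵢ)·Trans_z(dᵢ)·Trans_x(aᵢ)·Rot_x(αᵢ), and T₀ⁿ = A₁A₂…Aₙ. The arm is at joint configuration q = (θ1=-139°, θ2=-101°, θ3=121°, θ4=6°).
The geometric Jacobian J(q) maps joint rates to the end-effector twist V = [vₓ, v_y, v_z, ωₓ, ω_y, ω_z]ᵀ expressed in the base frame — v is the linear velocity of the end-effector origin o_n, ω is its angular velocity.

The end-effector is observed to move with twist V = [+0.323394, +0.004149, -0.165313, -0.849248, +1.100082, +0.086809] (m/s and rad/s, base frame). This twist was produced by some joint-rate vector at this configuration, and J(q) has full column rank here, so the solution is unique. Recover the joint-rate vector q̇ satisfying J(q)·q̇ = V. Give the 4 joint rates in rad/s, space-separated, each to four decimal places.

0.7330 0.9970 -0.0440 -0.7580

o_n = [-0.3874, -0.0567, 0.3230]
J₁: ẑ×o_n = [0.0567, -0.3874, 0.0000], ω = ẑ
J2: z=[-0.6561, 0.7547, 0.0000] o=[-0.3924, -0.3412, 0.0000] → [0.2438, 0.2119, -0.1904, -0.6561, 0.7547, 0.0000]
J3: z=[0.7408, 0.6440, 0.1908] o=[-0.5541, -0.0709, -0.2847] → [0.3886, -0.4184, -0.0968, 0.7408, 0.6440, 0.1908]
J4: z=[0.2145, -0.4960, 0.8414] o=[-0.4251, 0.1548, -0.1845] → [-0.0737, -0.0771, -0.0267, 0.2145, -0.4960, 0.8414]
q̇ = J⁺·V = [0.7330, 0.9970, -0.0440, -0.7580]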